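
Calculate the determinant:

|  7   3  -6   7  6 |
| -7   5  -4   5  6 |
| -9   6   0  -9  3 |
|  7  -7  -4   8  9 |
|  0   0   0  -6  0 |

13500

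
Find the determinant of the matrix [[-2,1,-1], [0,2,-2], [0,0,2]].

-8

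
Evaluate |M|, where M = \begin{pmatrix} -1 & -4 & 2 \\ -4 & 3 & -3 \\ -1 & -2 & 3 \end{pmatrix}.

The determinant is -41.

Expand along row 1:
  + (-1) · |3 -3; -2 3| = (-1)·(9 − 6) = -3
  − (-4) · |-4 -3; -1 3| = −(-4)·(-12 − 3) = -60
  + 2 · |-4 3; -1 -2| = 2·(8 − (-3)) = 22
Sum: (-3) + (-60) + (22) = -41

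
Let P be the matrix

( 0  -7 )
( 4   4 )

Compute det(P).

det(P) = 0·4 − (-7)·4 = 0 − (-28) = 28

det(P) = 28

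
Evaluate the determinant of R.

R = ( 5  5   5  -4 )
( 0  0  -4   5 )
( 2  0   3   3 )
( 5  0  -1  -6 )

det(R) = 965

Expand along column 2 (it has 3 zeros):
  − (5) · M_12   where M_12 = det([0 -4 5; 2 3 3; 5 -1 -6]) = -193
det = (-1)·(5)·(-193) = 965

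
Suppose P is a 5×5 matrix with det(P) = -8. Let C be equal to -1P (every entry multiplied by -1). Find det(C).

8

For a 5×5 matrix, det(-1P) = (-1)^5·det(P) = -1·det(P).
det(C) = (-1)·(-8) = 8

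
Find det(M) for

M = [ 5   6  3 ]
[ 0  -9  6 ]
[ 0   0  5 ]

|M| = -225

M is upper triangular, so det(M) is the product of the diagonal entries:
det = (5) · (-9) · (5) = -225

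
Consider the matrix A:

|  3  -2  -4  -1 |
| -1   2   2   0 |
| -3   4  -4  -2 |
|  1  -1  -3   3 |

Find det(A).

Expand along row 2 (it has 1 zero):
  − (-1) · M_21   where M_21 = det([-2 -4 -1; 4 -4 -2; -1 -3 3]) = 92
  + (2) · M_22   where M_22 = det([3 -4 -1; -3 -4 -2; 1 -3 3]) = -95
  − (2) · M_23   where M_23 = det([3 -2 -1; -3 4 -2; 1 -1 3]) = 17
det = (-1)·(-1)·(92) + (+1)·(2)·(-95) + (-1)·(2)·(17) = -132

|A| = -132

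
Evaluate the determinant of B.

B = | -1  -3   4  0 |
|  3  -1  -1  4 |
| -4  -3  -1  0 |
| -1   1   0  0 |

Expand along column 4 (it has 3 zeros):
  + (4) · M_24   where M_24 = det([-1 -3 4; -4 -3 -1; -1 1 0]) = -32
det = (+1)·(4)·(-32) = -128

det(B) = -128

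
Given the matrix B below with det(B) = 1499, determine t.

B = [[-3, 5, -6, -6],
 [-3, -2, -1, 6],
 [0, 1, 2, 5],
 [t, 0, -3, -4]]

Expanding along the column containing t, det(B) is linear in t: det(B) = (163)·t + (195).
Set (163)·t + (195) = 1499  ⇒  (163)·t = 1304  ⇒  t = 8.

8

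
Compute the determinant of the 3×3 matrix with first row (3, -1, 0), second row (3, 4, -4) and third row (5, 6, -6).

2

Expand along column 3:
  − (-4) · |3 -1; 5 6| = −(-4)·(18 − (-5)) = 92
  + (-6) · |3 -1; 3 4| = (-6)·(12 − (-3)) = -90
Sum: (92) + (-90) = 2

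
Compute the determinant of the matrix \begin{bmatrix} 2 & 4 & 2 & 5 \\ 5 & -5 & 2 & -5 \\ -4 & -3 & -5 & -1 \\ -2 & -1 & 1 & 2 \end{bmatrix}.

Expand along row 1:
  + (2) · M_11   where M_11 = det([-5 2 -5; -3 -5 -1; -1 1 2]) = 99
  − (4) · M_12   where M_12 = det([5 2 -5; -4 -5 -1; -2 1 2]) = 45
  + (2) · M_13   where M_13 = det([5 -5 -5; -4 -3 -1; -2 -1 2]) = -75
  − (5) · M_14   where M_14 = det([5 -5 2; -4 -3 -5; -2 -1 1]) = -114
det = (+1)·(2)·(99) + (-1)·(4)·(45) + (+1)·(2)·(-75) + (-1)·(5)·(-114) = 438

438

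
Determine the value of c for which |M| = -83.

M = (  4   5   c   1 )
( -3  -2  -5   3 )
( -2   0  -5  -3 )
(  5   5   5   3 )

Expanding along the column containing c, det(M) is linear in c: det(M) = (-57)·c + (145).
Set (-57)·c + (145) = -83  ⇒  (-57)·c = -228  ⇒  c = 4.

4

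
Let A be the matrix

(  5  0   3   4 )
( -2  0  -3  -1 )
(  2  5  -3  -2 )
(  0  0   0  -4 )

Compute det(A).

|A| = -180

Expand along row 4 (it has 3 zeros):
  + (-4) · M_44   where M_44 = det([5 0 3; -2 0 -3; 2 5 -3]) = 45
det = (+1)·(-4)·(45) = -180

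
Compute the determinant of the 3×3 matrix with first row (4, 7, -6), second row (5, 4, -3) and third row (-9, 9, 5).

Expand along row 1:
  + 4 · |4 -3; 9 5| = 4·(20 − (-27)) = 188
  − 7 · |5 -3; -9 5| = −7·(25 − 27) = 14
  + (-6) · |5 4; -9 9| = (-6)·(45 − (-36)) = -486
Sum: (188) + (14) + (-486) = -284

-284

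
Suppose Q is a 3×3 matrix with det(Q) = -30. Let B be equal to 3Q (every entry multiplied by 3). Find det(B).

For a 3×3 matrix, det(3Q) = 3^3·det(Q) = 27·det(Q).
det(B) = (27)·(-30) = -810

|B| = -810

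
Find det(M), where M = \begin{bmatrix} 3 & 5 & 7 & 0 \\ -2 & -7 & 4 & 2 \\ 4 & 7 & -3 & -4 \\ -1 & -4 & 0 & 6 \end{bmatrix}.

The determinant is 734.

Expand along row 1 (it has 1 zero):
  + (3) · M_11   where M_11 = det([-7 4 2; 7 -3 -4; -4 0 6]) = -2
  − (5) · M_12   where M_12 = det([-2 4 2; 4 -3 -4; -1 0 6]) = -50
  + (7) · M_13   where M_13 = det([-2 -7 2; 4 7 -4; -1 -4 6]) = 70
det = (+1)·(3)·(-2) + (-1)·(5)·(-50) + (+1)·(7)·(70) = 734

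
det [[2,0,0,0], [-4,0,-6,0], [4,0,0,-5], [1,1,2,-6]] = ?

60

Expand along row 1 (it has 3 zeros):
  + (2) · M_11   where M_11 = det([0 -6 0; 0 0 -5; 1 2 -6]) = 30
det = (+1)·(2)·(30) = 60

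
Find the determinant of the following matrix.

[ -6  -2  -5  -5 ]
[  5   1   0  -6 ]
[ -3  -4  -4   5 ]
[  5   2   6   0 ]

-585

Expand along row 2 (it has 1 zero):
  − (5) · M_21   where M_21 = det([-2 -5 -5; -4 -4 5; 2 6 0]) = 90
  + (1) · M_22   where M_22 = det([-6 -5 -5; -3 -4 5; 5 6 0]) = 45
  + (-6) · M_24   where M_24 = det([-6 -2 -5; -3 -4 -4; 5 2 6]) = 30
det = (-1)·(5)·(90) + (+1)·(1)·(45) + (+1)·(-6)·(30) = -585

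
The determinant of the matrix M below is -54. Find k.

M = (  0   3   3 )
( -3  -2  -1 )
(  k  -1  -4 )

-9

Expanding along the column containing k, det(M) is linear in k: det(M) = (3)·k + (-27).
Set (3)·k + (-27) = -54  ⇒  (3)·k = -27  ⇒  k = -9.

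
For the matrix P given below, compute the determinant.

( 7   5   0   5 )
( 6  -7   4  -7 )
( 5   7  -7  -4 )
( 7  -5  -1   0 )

|P| = 6234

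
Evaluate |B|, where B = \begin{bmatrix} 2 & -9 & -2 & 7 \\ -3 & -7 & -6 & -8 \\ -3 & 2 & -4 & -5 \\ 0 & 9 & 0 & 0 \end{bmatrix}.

|B| = -576

Expand along row 4 (it has 3 zeros):
  + (9) · M_42   where M_42 = det([2 -2 7; -3 -6 -8; -3 -4 -5]) = -64
det = (+1)·(9)·(-64) = -576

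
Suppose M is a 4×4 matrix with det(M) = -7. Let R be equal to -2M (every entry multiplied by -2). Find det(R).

For a 4×4 matrix, det(-2M) = (-2)^4·det(M) = 16·det(M).
det(R) = (16)·(-7) = -112

|R| = -112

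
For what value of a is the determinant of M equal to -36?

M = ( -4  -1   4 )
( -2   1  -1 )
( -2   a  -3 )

5

Expanding along the row containing a, det(M) is linear in a: det(M) = (-12)·a + (24).
Set (-12)·a + (24) = -36  ⇒  (-12)·a = -60  ⇒  a = 5.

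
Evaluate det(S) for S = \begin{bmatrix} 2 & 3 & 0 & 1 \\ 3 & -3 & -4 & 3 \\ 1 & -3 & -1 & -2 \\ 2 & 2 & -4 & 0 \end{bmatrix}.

Expand along row 1 (it has 1 zero):
  + (2) · M_11   where M_11 = det([-3 -4 3; -3 -1 -2; 2 -4 0]) = 82
  − (3) · M_12   where M_12 = det([3 -4 3; 1 -1 -2; 2 -4 0]) = -14
  − (1) · M_14   where M_14 = det([3 -3 -4; 1 -3 -1; 2 2 -4]) = 4
det = (+1)·(2)·(82) + (-1)·(3)·(-14) + (-1)·(1)·(4) = 202

|S| = 202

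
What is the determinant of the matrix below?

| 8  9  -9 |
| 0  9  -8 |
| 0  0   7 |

504

The matrix is upper triangular, so the determinant is the product of the diagonal entries:
det = (8) · (9) · (7) = 504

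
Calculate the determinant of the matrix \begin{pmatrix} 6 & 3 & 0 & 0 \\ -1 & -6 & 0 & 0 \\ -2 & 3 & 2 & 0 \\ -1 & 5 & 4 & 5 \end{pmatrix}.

The matrix is block lower-triangular with a 2×2 block and a 2×2 block on the diagonal, so its determinant equals the product of the determinants of the diagonal blocks.
det of the 2×2 block = -33
det of the 2×2 block = 10
det = (-33)·(10) = -330

-330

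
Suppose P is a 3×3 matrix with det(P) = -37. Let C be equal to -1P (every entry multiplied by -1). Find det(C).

37

For a 3×3 matrix, det(-1P) = (-1)^3·det(P) = -1·det(P).
det(C) = (-1)·(-37) = 37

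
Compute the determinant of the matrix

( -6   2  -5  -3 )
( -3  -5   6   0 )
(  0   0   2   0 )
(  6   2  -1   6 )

Expand along row 3 (it has 3 zeros):
  + (2) · M_33   where M_33 = det([-6 2 -3; -3 -5 0; 6 2 6]) = 144
det = (+1)·(2)·(144) = 288

288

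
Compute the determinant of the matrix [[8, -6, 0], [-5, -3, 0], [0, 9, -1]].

Expand along column 3:
  + (-1) · |8 -6; -5 -3| = (-1)·(-24 − 30) = 54

54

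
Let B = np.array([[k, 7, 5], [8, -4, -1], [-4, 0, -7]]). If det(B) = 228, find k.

Expanding along the column containing k, det(B) is linear in k: det(B) = (28)·k + (340).
Set (28)·k + (340) = 228  ⇒  (28)·k = -112  ⇒  k = -4.

-4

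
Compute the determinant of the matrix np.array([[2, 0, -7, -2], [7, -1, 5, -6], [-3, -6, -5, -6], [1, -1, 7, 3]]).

Expand along row 1 (it has 1 zero):
  + (2) · M_11   where M_11 = det([-1 5 -6; -6 -5 -6; -1 7 3]) = 375
  + (-7) · M_13   where M_13 = det([7 -1 -6; -3 -6 -6; 1 -1 3]) = -225
  − (-2) · M_14   where M_14 = det([7 -1 5; -3 -6 -5; 1 -1 7]) = -300
det = (+1)·(2)·(375) + (+1)·(-7)·(-225) + (-1)·(-2)·(-300) = 1725

1725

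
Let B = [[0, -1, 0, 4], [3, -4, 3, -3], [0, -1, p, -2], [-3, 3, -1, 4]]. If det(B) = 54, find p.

p = -2

Expanding along the column containing p, det(B) is linear in p: det(B) = (-9)·p + (36).
Set (-9)·p + (36) = 54  ⇒  (-9)·p = 18  ⇒  p = -2.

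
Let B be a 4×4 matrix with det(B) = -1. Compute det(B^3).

det(B^3) = (det B)^3 = (-1)^3 = -1

-1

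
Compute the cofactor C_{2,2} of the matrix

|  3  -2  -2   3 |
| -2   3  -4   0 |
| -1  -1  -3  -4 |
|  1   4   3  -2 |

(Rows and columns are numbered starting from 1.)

The cofactor is 66.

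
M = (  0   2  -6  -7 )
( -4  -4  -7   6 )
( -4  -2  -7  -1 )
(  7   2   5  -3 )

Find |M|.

|M| = -480

Expand along row 1 (it has 1 zero):
  − (2) · M_12   where M_12 = det([-4 -7 6; -4 -7 -1; 7 5 -3]) = 203
  + (-6) · M_13   where M_13 = det([-4 -4 6; -4 -2 -1; 7 2 -3]) = 80
  − (-7) · M_14   where M_14 = det([-4 -4 -7; -4 -2 -7; 7 2 5]) = 58
det = (-1)·(2)·(203) + (+1)·(-6)·(80) + (-1)·(-7)·(58) = -480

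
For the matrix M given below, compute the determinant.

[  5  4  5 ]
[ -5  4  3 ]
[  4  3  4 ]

Expand along column 1:
  + 5 · |4 3; 3 4| = 5·(16 − 9) = 35
  − (-5) · |4 5; 3 4| = −(-5)·(16 − 15) = 5
  + 4 · |4 5; 4 3| = 4·(12 − 20) = -32
Sum: (35) + (5) + (-32) = 8

8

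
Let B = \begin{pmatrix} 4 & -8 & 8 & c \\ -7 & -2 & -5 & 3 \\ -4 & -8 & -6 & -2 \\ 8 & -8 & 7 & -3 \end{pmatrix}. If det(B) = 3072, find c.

c = -8

Expanding along the row containing c, det(B) is linear in c: det(B) = (-288)·c + (768).
Set (-288)·c + (768) = 3072  ⇒  (-288)·c = 2304  ⇒  c = -8.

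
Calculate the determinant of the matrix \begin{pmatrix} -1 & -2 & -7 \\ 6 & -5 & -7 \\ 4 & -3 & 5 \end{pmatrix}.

148

Expand along column 1:
  + (-1) · |-5 -7; -3 5| = (-1)·(-25 − 21) = 46
  − 6 · |-2 -7; -3 5| = −6·(-10 − 21) = 186
  + 4 · |-2 -7; -5 -7| = 4·(14 − 35) = -84
Sum: (46) + (186) + (-84) = 148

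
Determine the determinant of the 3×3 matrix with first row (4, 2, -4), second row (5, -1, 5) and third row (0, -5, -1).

214

Expand along column 1:
  + 4 · |-1 5; -5 -1| = 4·(1 − (-25)) = 104
  − 5 · |2 -4; -5 -1| = −5·(-2 − 20) = 110
Sum: (104) + (110) = 214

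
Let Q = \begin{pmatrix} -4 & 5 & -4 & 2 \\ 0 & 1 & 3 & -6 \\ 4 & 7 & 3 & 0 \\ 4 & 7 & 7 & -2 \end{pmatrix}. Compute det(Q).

Expand along row 2 (it has 1 zero):
  + (1) · M_22   where M_22 = det([-4 -4 2; 4 3 0; 4 7 -2]) = 24
  − (3) · M_23   where M_23 = det([-4 5 2; 4 7 0; 4 7 -2]) = 96
  + (-6) · M_24   where M_24 = det([-4 5 -4; 4 7 3; 4 7 7]) = -192
det = (+1)·(1)·(24) + (-1)·(3)·(96) + (+1)·(-6)·(-192) = 888

888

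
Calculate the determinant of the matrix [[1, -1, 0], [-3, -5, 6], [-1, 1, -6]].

Expand along column 3:
  − 6 · |1 -1; -1 1| = −6·(1 − 1) = 0
  + (-6) · |1 -1; -3 -5| = (-6)·(-5 − 3) = 48
Sum: (0) + (48) = 48

48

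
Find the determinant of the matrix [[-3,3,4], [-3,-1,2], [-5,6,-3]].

-122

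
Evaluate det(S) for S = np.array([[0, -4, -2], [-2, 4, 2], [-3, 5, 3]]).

Expand along row 1:
  − (-4) · |-2 2; -3 3| = −(-4)·(-6 − (-6)) = 0
  + (-2) · |-2 4; -3 5| = (-2)·(-10 − (-12)) = -4
Sum: (0) + (-4) = -4

-4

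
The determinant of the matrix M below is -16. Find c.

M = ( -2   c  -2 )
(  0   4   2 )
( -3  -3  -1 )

Expanding along the row containing c, det(M) is linear in c: det(M) = (-6)·c + (-28).
Set (-6)·c + (-28) = -16  ⇒  (-6)·c = 12  ⇒  c = -2.

c = -2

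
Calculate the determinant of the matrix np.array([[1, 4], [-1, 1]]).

The determinant is 5.

det = 1·1 − 4·(-1) = 1 − (-4) = 5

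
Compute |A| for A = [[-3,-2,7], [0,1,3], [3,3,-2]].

det(A) = -6

Expand along column 1:
  + (-3) · |1 3; 3 -2| = (-3)·(-2 − 9) = 33
  + 3 · |-2 7; 1 3| = 3·(-6 − 7) = -39
Sum: (33) + (-39) = -6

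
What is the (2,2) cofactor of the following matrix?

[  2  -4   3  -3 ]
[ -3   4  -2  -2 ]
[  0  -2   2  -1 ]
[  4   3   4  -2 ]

The cofactor is 12.

Delete row 2 and column 2; the remaining 3×3 submatrix is [2 3 -3; 0 2 -1; 4 4 -2].
Its determinant is 12.
The cofactor carries sign (−1)^(2+2) = +1, so C_{2,2} = +(12) = 12.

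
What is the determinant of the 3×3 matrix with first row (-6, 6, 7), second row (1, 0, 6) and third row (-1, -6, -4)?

The determinant is -270.

Expand along row 2:
  − 1 · |6 7; -6 -4| = −1·(-24 − (-42)) = -18
  − 6 · |-6 6; -1 -6| = −6·(36 − (-6)) = -252
Sum: (-18) + (-252) = -270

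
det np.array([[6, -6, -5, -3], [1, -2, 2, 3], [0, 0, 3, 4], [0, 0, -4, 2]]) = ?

The determinant is -132.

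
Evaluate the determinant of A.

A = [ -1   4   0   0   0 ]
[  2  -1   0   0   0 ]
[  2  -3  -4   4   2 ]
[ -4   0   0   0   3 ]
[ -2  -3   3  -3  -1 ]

0

A is block lower-triangular with a 2×2 block and a 3×3 block on the diagonal, so its determinant equals the product of the determinants of the diagonal blocks.
det of the 2×2 block = -7
det of the 3×3 block = 0
det = (-7)·(0) = 0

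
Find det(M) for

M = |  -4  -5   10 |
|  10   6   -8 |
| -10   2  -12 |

24

Expand along row 1:
  + (-4) · |6 -8; 2 -12| = (-4)·(-72 − (-16)) = 224
  − (-5) · |10 -8; -10 -12| = −(-5)·(-120 − 80) = -1000
  + 10 · |10 6; -10 2| = 10·(20 − (-60)) = 800
Sum: (224) + (-1000) + (800) = 24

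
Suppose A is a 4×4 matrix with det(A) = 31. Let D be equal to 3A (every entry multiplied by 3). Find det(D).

For a 4×4 matrix, det(3A) = 3^4·det(A) = 81·det(A).
det(D) = (81)·(31) = 2511

The determinant is 2511.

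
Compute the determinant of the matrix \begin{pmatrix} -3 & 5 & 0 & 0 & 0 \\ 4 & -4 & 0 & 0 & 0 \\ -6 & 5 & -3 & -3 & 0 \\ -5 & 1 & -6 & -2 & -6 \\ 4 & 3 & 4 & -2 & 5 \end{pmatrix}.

The matrix is block lower-triangular with a 2×2 block and a 3×3 block on the diagonal, so its determinant equals the product of the determinants of the diagonal blocks.
det of the 2×2 block = -8
det of the 3×3 block = 48
det = (-8)·(48) = -384

-384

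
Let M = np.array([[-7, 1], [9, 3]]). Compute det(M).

det(M) = (-7)·3 − 1·9 = -21 − 9 = -30

det(M) = -30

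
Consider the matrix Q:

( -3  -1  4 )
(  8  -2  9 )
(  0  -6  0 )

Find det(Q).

det(Q) = -354

Expand along row 3:
  − (-6) · |-3 4; 8 9| = −(-6)·(-27 − 32) = -354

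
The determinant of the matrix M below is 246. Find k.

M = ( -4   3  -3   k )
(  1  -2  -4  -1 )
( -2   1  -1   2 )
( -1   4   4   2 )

Expanding along the row containing k, det(M) is linear in k: det(M) = (-18)·k + (84).
Set (-18)·k + (84) = 246  ⇒  (-18)·k = 162  ⇒  k = -9.

k = -9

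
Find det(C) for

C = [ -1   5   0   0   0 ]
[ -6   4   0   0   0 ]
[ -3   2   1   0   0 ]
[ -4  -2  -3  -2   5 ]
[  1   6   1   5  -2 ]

|C| = -546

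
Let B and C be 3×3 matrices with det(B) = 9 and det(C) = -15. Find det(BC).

-135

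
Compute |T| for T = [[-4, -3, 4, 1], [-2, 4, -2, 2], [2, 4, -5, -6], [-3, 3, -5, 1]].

Expand along row 1:
  + (-4) · M_11   where M_11 = det([4 -2 2; 4 -5 -6; 3 -5 1]) = -106
  − (-3) · M_12   where M_12 = det([-2 -2 2; 2 -5 -6; -3 -5 1]) = -12
  + (4) · M_13   where M_13 = det([-2 4 2; 2 4 -6; -3 3 1]) = 56
  − (1) · M_14   where M_14 = det([-2 4 -2; 2 4 -5; -3 3 -5]) = 74
det = (+1)·(-4)·(-106) + (-1)·(-3)·(-12) + (+1)·(4)·(56) + (-1)·(1)·(74) = 538

|T| = 538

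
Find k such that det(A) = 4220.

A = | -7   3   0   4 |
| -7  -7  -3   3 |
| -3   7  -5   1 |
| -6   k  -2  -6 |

1

Expanding along the column containing k, det(A) is linear in k: det(A) = (20)·k + (4200).
Set (20)·k + (4200) = 4220  ⇒  (20)·k = 20  ⇒  k = 1.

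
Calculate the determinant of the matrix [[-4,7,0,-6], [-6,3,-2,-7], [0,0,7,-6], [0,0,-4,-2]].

The determinant is -1140.

The matrix is block upper-triangular with a 2×2 block and a 2×2 block on the diagonal, so its determinant equals the product of the determinants of the diagonal blocks.
det of the 2×2 block = 30
det of the 2×2 block = -38
det = (30)·(-38) = -1140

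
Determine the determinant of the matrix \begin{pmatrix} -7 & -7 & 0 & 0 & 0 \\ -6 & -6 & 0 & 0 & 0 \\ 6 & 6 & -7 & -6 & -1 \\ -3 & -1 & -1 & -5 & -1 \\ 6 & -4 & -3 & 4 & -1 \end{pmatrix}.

The determinant is 0.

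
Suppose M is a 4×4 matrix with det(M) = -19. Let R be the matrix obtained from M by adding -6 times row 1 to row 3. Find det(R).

-19

Adding a multiple of one row to another leaves the determinant unchanged.
det(R) = (1)·(-19) = -19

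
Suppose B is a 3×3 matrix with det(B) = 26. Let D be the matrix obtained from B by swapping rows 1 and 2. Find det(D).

Swapping two rows multiplies the determinant by −1.
det(D) = (-1)·(26) = -26

det(D) = -26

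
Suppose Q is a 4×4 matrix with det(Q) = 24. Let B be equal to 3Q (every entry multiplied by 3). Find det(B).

For a 4×4 matrix, det(3Q) = 3^4·det(Q) = 81·det(Q).
det(B) = (81)·(24) = 1944

|B| = 1944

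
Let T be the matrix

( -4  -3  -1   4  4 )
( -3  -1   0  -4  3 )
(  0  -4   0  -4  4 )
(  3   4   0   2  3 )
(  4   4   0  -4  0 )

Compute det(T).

|T| = -896

Expand along column 3 (it has 4 zeros):
  + (-1) · M_13   where M_13 = det([-3 -1 -4 3; 0 -4 -4 4; 3 4 2 3; 4 4 -4 0]) = 896
det = (+1)·(-1)·(896) = -896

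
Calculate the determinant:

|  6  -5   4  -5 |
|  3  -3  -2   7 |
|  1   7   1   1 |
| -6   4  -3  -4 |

Expand along row 1:
  + (6) · M_11   where M_11 = det([-3 -2 7; 7 1 1; 4 -3 -4]) = -236
  − (-5) · M_12   where M_12 = det([3 -2 7; 1 1 1; -6 -3 -4]) = 22
  + (4) · M_13   where M_13 = det([3 -3 7; 1 7 1; -6 4 -4]) = 232
  − (-5) · M_14   where M_14 = det([3 -3 -2; 1 7 1; -6 4 -3]) = -158
det = (+1)·(6)·(-236) + (-1)·(-5)·(22) + (+1)·(4)·(232) + (-1)·(-5)·(-158) = -1168

-1168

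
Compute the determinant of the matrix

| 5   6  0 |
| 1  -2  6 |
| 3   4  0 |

The determinant is -12.

Expand along column 3:
  − 6 · |5 6; 3 4| = −6·(20 − 18) = -12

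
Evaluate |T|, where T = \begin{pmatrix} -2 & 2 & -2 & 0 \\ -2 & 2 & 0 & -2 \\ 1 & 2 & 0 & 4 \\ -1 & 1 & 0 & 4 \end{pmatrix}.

|T| = 60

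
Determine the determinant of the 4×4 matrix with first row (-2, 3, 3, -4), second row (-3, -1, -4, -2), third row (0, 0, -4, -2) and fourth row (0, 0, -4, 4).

The matrix is block upper-triangular with a 2×2 block and a 2×2 block on the diagonal, so its determinant equals the product of the determinants of the diagonal blocks.
det of the 2×2 block = 11
det of the 2×2 block = -24
det = (11)·(-24) = -264

-264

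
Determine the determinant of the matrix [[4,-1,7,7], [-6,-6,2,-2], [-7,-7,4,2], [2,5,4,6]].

820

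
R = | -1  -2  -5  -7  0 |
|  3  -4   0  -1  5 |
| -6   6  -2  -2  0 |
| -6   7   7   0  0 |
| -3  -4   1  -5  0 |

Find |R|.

Expand along column 5 (it has 4 zeros):
  − (5) · M_25   where M_25 = det([-1 -2 -5 -7; -6 6 -2 -2; -6 7 7 0; -3 -4 1 -5]) = -1600
det = (-1)·(5)·(-1600) = 8000

The determinant is 8000.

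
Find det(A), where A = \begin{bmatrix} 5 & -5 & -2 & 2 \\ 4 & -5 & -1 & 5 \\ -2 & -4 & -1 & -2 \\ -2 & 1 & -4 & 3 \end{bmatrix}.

Expand along row 1:
  + (5) · M_11   where M_11 = det([-5 -1 5; -4 -1 -2; 1 -4 3]) = 130
  − (-5) · M_12   where M_12 = det([4 -1 5; -2 -1 -2; -2 -4 3]) = -24
  + (-2) · M_13   where M_13 = det([4 -5 5; -2 -4 -2; -2 1 3]) = -140
  − (2) · M_14   where M_14 = det([4 -5 -1; -2 -4 -1; -2 1 -4]) = 108
det = (+1)·(5)·(130) + (-1)·(-5)·(-24) + (+1)·(-2)·(-140) + (-1)·(2)·(108) = 594

594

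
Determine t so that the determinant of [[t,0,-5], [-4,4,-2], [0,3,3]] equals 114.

Expanding along the row containing t, det(M) is linear in t: det(M) = (18)·t + (60).
Set (18)·t + (60) = 114  ⇒  (18)·t = 54  ⇒  t = 3.

t = 3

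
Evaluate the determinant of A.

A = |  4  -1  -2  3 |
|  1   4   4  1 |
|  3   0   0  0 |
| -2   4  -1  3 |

Expand along row 3 (it has 3 zeros):
  + (3) · M_31   where M_31 = det([-1 -2 3; 4 4 1; 4 -1 3]) = -57
det = (+1)·(3)·(-57) = -171

det(A) = -171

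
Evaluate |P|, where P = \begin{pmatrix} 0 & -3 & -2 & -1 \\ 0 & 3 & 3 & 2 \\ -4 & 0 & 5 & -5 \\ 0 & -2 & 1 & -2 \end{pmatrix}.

Expand along column 1 (it has 3 zeros):
  + (-4) · M_31   where M_31 = det([-3 -2 -1; 3 3 2; -2 1 -2]) = 11
det = (+1)·(-4)·(11) = -44

det(P) = -44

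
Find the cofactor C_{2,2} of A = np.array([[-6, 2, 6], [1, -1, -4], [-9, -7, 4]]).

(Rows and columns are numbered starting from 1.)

Delete row 2 and column 2; the remaining 2×2 submatrix is [-6 6; -9 4].
Its determinant is (-6)·4 − 6·(-9) = 30.
The cofactor carries sign (−1)^(2+2) = +1, so C_{2,2} = +(30) = 30.

30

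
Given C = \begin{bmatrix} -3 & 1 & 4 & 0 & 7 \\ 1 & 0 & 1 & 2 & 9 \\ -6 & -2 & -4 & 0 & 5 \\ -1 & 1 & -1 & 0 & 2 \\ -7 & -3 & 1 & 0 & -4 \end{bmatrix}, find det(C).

|C| = 1204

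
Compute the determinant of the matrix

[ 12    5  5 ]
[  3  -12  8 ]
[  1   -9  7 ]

-284

Expand along row 1:
  + 12 · |-12 8; -9 7| = 12·(-84 − (-72)) = -144
  − 5 · |3 8; 1 7| = −5·(21 − 8) = -65
  + 5 · |3 -12; 1 -9| = 5·(-27 − (-12)) = -75
Sum: (-144) + (-65) + (-75) = -284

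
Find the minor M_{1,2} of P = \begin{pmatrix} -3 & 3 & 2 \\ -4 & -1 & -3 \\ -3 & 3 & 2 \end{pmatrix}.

Delete row 1 and column 2; the remaining 2×2 submatrix is [-4 -3; -3 2].
Its determinant is (-4)·2 − (-3)·(-3) = -17.

-17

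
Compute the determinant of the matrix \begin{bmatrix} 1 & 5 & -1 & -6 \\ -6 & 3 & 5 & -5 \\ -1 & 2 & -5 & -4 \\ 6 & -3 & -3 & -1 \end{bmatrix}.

Expand along row 1:
  + (1) · M_11   where M_11 = det([3 5 -5; 2 -5 -4; -3 -3 -1]) = 154
  − (5) · M_12   where M_12 = det([-6 5 -5; -1 -5 -4; 6 -3 -1]) = -248
  + (-1) · M_13   where M_13 = det([-6 3 -5; -1 2 -4; 6 -3 -1]) = 54
  − (-6) · M_14   where M_14 = det([-6 3 5; -1 2 -5; 6 -3 -3]) = -18
det = (+1)·(1)·(154) + (-1)·(5)·(-248) + (+1)·(-1)·(54) + (-1)·(-6)·(-18) = 1232

The determinant is 1232.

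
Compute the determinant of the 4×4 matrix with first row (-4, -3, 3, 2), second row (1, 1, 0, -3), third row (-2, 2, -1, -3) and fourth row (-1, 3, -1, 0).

78

Expand along row 2 (it has 1 zero):
  − (1) · M_21   where M_21 = det([-3 3 2; 2 -1 -3; 3 -1 0]) = -16
  + (1) · M_22   where M_22 = det([-4 3 2; -2 -1 -3; -1 -1 0]) = 23
  + (-3) · M_24   where M_24 = det([-4 -3 3; -2 2 -1; -1 3 -1]) = -13
det = (-1)·(1)·(-16) + (+1)·(1)·(23) + (+1)·(-3)·(-13) = 78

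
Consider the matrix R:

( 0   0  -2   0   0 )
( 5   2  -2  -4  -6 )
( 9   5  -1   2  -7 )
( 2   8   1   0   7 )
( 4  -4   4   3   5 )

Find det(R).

Expand along row 1 (it has 4 zeros):
  + (-2) · M_13   where M_13 = det([5 2 -4 -6; 9 5 2 -7; 2 8 0 7; 4 -4 3 5]) = -4947
det = (+1)·(-2)·(-4947) = 9894

det(R) = 9894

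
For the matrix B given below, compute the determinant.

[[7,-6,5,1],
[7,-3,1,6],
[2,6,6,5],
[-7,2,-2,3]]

Expand along row 1:
  + (7) · M_11   where M_11 = det([-3 1 6; 6 6 5; 2 -2 3]) = -236
  − (-6) · M_12   where M_12 = det([7 1 6; 2 6 5; -7 -2 3]) = 383
  + (5) · M_13   where M_13 = det([7 -3 6; 2 6 5; -7 2 3]) = 455
  − (1) · M_14   where M_14 = det([7 -3 1; 2 6 6; -7 2 -2]) = -8
det = (+1)·(7)·(-236) + (-1)·(-6)·(383) + (+1)·(5)·(455) + (-1)·(1)·(-8) = 2929

|B| = 2929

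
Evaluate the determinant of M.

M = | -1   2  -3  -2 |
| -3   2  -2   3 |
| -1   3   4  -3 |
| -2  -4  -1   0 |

Expand along row 4 (it has 1 zero):
  − (-2) · M_41   where M_41 = det([2 -3 -2; 2 -2 3; 3 4 -3]) = -85
  + (-4) · M_42   where M_42 = det([-1 -3 -2; -3 -2 3; -1 4 -3]) = 70
  − (-1) · M_43   where M_43 = det([-1 2 -2; -3 2 3; -1 3 -3]) = 5
det = (-1)·(-2)·(-85) + (+1)·(-4)·(70) + (-1)·(-1)·(5) = -445

-445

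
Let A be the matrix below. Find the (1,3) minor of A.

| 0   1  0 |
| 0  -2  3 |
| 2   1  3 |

The minor is 4.

Delete row 1 and column 3; the remaining 2×2 submatrix is [0 -2; 2 1].
Its determinant is 0·1 − (-2)·2 = 4.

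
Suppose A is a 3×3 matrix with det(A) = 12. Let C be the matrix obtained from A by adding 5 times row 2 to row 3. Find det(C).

The determinant is 12.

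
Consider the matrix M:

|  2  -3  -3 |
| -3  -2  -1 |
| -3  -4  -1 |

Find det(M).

The determinant is -22.

Expand along row 1:
  + 2 · |-2 -1; -4 -1| = 2·(2 − 4) = -4
  − (-3) · |-3 -1; -3 -1| = −(-3)·(3 − 3) = 0
  + (-3) · |-3 -2; -3 -4| = (-3)·(12 − 6) = -18
Sum: (-4) + (0) + (-18) = -22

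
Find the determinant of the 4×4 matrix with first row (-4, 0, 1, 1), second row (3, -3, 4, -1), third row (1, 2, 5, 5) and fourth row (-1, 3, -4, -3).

-384

Expand along row 1 (it has 1 zero):
  + (-4) · M_11   where M_11 = det([-3 4 -1; 2 5 5; 3 -4 -3]) = 92
  + (1) · M_13   where M_13 = det([3 -3 -1; 1 2 5; -1 3 -3]) = -62
  − (1) · M_14   where M_14 = det([3 -3 4; 1 2 5; -1 3 -4]) = -46
det = (+1)·(-4)·(92) + (+1)·(1)·(-62) + (-1)·(1)·(-46) = -384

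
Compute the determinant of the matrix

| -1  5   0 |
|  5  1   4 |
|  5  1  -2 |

156

Expand along column 3:
  − 4 · |-1 5; 5 1| = −4·(-1 − 25) = 104
  + (-2) · |-1 5; 5 1| = (-2)·(-1 − 25) = 52
Sum: (104) + (52) = 156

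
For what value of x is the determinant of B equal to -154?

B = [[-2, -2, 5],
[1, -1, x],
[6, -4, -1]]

8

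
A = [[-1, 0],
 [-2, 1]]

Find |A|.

det(A) = -1

det(A) = (-1)·1 − 0·(-2) = -1 − 0 = -1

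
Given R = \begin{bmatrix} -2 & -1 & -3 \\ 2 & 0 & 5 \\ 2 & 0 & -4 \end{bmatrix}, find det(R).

-18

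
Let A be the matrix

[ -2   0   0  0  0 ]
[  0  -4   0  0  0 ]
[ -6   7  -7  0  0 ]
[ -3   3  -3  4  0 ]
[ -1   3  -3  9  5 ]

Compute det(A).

det(A) = -1120

A is lower triangular, so det(A) is the product of the diagonal entries:
det = (-2) · (-4) · (-7) · (4) · (5) = -1120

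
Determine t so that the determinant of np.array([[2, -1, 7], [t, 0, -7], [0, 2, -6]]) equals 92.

t = 8

Expanding along the row containing t, det(M) is linear in t: det(M) = (8)·t + (28).
Set (8)·t + (28) = 92  ⇒  (8)·t = 64  ⇒  t = 8.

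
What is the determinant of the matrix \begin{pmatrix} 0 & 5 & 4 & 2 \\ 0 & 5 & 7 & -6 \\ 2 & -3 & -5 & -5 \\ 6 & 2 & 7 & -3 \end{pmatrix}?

The determinant is 1284.

Expand along column 1 (it has 2 zeros):
  + (2) · M_31   where M_31 = det([5 4 2; 5 7 -6; 2 7 -3]) = 159
  − (6) · M_41   where M_41 = det([5 4 2; 5 7 -6; -3 -5 -5]) = -161
det = (+1)·(2)·(159) + (-1)·(6)·(-161) = 1284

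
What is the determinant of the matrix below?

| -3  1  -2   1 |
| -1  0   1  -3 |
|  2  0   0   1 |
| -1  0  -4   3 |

Expand along column 2 (it has 3 zeros):
  − (1) · M_12   where M_12 = det([-1 1 -3; 2 0 1; -1 -4 3]) = 13
det = (-1)·(1)·(13) = -13

-13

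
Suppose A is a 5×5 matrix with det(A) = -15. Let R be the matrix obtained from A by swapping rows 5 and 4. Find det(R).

15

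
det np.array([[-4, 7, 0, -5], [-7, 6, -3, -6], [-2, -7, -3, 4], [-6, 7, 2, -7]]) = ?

The determinant is -226.

Expand along row 1 (it has 1 zero):
  + (-4) · M_11   where M_11 = det([6 -3 -6; -7 -3 4; 7 2 -7]) = 99
  − (7) · M_12   where M_12 = det([-7 -3 -6; -2 -3 4; -6 2 -7]) = 155
  − (-5) · M_14   where M_14 = det([-7 6 -3; -2 -7 -3; -6 7 2]) = 251
det = (+1)·(-4)·(99) + (-1)·(7)·(155) + (-1)·(-5)·(251) = -226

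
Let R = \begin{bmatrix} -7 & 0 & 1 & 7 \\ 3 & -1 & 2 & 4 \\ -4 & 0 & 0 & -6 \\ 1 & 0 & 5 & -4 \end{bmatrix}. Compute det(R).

Expand along column 2 (it has 3 zeros):
  + (-1) · M_22   where M_22 = det([-7 1 7; -4 0 -6; 1 5 -4]) = -372
det = (+1)·(-1)·(-372) = 372

372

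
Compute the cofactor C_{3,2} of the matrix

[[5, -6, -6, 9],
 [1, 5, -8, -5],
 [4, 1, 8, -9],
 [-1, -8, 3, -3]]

The cofactor is -102.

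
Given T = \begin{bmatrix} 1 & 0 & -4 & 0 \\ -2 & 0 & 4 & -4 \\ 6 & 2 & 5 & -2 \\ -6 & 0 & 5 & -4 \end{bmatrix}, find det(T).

120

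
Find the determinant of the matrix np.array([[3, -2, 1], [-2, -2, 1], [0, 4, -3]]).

The determinant is 10.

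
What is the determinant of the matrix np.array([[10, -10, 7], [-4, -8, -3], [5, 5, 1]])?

Expand along column 1:
  + 10 · |-8 -3; 5 1| = 10·(-8 − (-15)) = 70
  − (-4) · |-10 7; 5 1| = −(-4)·(-10 − 35) = -180
  + 5 · |-10 7; -8 -3| = 5·(30 − (-56)) = 430
Sum: (70) + (-180) + (430) = 320

320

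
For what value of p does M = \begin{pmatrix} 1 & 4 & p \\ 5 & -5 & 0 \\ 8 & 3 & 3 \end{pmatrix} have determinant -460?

-7

Expanding along the column containing p, det(M) is linear in p: det(M) = (55)·p + (-75).
Set (55)·p + (-75) = -460  ⇒  (55)·p = -385  ⇒  p = -7.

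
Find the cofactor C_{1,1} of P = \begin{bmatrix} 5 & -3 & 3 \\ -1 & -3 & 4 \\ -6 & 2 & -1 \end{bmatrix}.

-5

Delete row 1 and column 1; the remaining 2×2 submatrix is [-3 4; 2 -1].
Its determinant is (-3)·(-1) − 4·2 = -5.
The cofactor carries sign (−1)^(1+1) = +1, so C_{1,1} = +(-5) = -5.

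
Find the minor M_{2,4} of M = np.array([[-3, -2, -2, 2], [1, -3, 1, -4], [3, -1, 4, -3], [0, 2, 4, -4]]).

Delete row 2 and column 4; the remaining 3×3 submatrix is [-3 -2 -2; 3 -1 4; 0 2 4].
Its determinant is 48.

48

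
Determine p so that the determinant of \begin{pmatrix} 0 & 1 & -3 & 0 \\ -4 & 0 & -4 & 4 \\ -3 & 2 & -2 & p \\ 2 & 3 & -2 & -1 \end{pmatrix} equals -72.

p = 8

Expanding along the column containing p, det(B) is linear in p: det(B) = (-20)·p + (88).
Set (-20)·p + (88) = -72  ⇒  (-20)·p = -160  ⇒  p = 8.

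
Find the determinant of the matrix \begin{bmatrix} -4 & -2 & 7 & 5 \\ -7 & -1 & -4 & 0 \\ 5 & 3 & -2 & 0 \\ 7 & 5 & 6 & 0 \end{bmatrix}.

840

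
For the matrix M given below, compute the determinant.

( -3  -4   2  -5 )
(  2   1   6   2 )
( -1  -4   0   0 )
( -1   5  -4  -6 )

Expand along row 3 (it has 2 zeros):
  + (-1) · M_31   where M_31 = det([-4 2 -5; 1 6 2; 5 -4 -6]) = 314
  − (-4) · M_32   where M_32 = det([-3 2 -5; 2 6 2; -1 -4 -6]) = 114
det = (+1)·(-1)·(314) + (-1)·(-4)·(114) = 142

142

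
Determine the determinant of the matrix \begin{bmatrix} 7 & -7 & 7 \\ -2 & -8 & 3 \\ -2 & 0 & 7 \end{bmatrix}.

The determinant is -560.

Expand along row 3:
  + (-2) · |-7 7; -8 3| = (-2)·(-21 − (-56)) = -70
  + 7 · |7 -7; -2 -8| = 7·(-56 − 14) = -490
Sum: (-70) + (-490) = -560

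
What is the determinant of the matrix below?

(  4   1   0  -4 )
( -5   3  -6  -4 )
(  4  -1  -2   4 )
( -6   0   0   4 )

-232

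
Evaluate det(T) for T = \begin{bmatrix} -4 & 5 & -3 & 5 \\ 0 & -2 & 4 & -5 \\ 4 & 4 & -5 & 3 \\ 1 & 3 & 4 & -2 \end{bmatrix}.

453

Expand along row 2 (it has 1 zero):
  + (-2) · M_22   where M_22 = det([-4 -3 5; 4 -5 3; 1 4 -2]) = 80
  − (4) · M_23   where M_23 = det([-4 5 5; 4 4 3; 1 3 -2]) = 163
  + (-5) · M_24   where M_24 = det([-4 5 -3; 4 4 -5; 1 3 4]) = -253
det = (+1)·(-2)·(80) + (-1)·(4)·(163) + (+1)·(-5)·(-253) = 453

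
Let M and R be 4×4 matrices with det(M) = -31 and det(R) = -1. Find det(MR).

det(MR) = det(M)·det(R) = (-31)·(-1) = 31

31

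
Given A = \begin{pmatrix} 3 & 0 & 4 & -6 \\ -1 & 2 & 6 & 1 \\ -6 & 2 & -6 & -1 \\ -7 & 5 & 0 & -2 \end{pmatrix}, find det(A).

|A| = -216

Expand along row 1 (it has 1 zero):
  + (3) · M_11   where M_11 = det([2 6 1; 2 -6 -1; 5 0 -2]) = 48
  + (4) · M_13   where M_13 = det([-1 2 1; -6 2 -1; -7 5 -2]) = -27
  − (-6) · M_14   where M_14 = det([-1 2 6; -6 2 -6; -7 5 0]) = -42
det = (+1)·(3)·(48) + (+1)·(4)·(-27) + (-1)·(-6)·(-42) = -216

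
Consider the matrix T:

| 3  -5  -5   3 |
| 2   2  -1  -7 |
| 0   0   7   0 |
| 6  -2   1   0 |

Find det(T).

det(T) = 840

Expand along row 3 (it has 3 zeros):
  + (7) · M_33   where M_33 = det([3 -5 3; 2 2 -7; 6 -2 0]) = 120
det = (+1)·(7)·(120) = 840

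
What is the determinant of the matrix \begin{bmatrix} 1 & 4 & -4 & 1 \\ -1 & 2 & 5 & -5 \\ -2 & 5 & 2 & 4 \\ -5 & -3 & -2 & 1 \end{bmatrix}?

Expand along row 1:
  + (1) · M_11   where M_11 = det([2 5 -5; 5 2 4; -3 -2 1]) = -45
  − (4) · M_12   where M_12 = det([-1 5 -5; -2 2 4; -5 -2 1]) = -170
  + (-4) · M_13   where M_13 = det([-1 2 -5; -2 5 4; -5 -3 1]) = -208
  − (1) · M_14   where M_14 = det([-1 2 5; -2 5 2; -5 -3 -2]) = 131
det = (+1)·(1)·(-45) + (-1)·(4)·(-170) + (+1)·(-4)·(-208) + (-1)·(1)·(131) = 1336

1336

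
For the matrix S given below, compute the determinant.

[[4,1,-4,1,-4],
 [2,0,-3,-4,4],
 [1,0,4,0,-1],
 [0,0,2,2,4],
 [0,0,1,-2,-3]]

The determinant is -98.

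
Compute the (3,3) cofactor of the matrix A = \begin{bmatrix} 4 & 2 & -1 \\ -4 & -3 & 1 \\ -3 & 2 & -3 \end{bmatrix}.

Delete row 3 and column 3; the remaining 2×2 submatrix is [4 2; -4 -3].
Its determinant is 4·(-3) − 2·(-4) = -4.
The cofactor carries sign (−1)^(3+3) = +1, so C_{3,3} = +(-4) = -4.

The cofactor is -4.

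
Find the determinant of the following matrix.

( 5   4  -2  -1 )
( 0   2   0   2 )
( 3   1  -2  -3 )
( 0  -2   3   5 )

-26

Expand along row 2 (it has 2 zeros):
  + (2) · M_22   where M_22 = det([5 -2 -1; 3 -2 -3; 0 3 5]) = 16
  + (2) · M_24   where M_24 = det([5 4 -2; 3 1 -2; 0 -2 3]) = -29
det = (+1)·(2)·(16) + (+1)·(2)·(-29) = -26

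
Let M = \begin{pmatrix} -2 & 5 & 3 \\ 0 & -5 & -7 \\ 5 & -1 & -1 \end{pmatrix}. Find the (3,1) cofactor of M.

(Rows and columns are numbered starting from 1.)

-20

Delete row 3 and column 1; the remaining 2×2 submatrix is [5 3; -5 -7].
Its determinant is 5·(-7) − 3·(-5) = -20.
The cofactor carries sign (−1)^(3+1) = +1, so C_{3,1} = +(-20) = -20.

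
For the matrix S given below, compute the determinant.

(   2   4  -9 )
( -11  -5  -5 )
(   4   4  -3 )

74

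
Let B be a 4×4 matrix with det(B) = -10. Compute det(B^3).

-1000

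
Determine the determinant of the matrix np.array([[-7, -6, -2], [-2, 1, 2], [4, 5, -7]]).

The determinant is 183.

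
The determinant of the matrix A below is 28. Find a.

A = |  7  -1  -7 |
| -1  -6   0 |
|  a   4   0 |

Expanding along the column containing a, det(A) is linear in a: det(A) = (-42)·a + (28).
Set (-42)·a + (28) = 28  ⇒  (-42)·a = 0  ⇒  a = 0.

a = 0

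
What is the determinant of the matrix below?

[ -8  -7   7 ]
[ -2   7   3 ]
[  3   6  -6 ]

270

Expand along row 1:
  + (-8) · |7 3; 6 -6| = (-8)·(-42 − 18) = 480
  − (-7) · |-2 3; 3 -6| = −(-7)·(12 − 9) = 21
  + 7 · |-2 7; 3 6| = 7·(-12 − 21) = -231
Sum: (480) + (21) + (-231) = 270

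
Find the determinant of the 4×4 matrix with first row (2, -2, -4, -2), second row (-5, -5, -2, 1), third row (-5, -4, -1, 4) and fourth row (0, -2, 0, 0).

Expand along row 4 (it has 3 zeros):
  + (-2) · M_42   where M_42 = det([2 -4 -2; -5 -2 1; -5 -1 4]) = -64
det = (+1)·(-2)·(-64) = 128

The determinant is 128.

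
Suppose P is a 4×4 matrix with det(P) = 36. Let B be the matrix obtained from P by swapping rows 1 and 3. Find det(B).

The determinant is -36.

Swapping two rows multiplies the determinant by −1.
det(B) = (-1)·(36) = -36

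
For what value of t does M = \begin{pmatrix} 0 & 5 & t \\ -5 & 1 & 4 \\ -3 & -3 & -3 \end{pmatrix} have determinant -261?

-7

Expanding along the row containing t, det(M) is linear in t: det(M) = (18)·t + (-135).
Set (18)·t + (-135) = -261  ⇒  (18)·t = -126  ⇒  t = -7.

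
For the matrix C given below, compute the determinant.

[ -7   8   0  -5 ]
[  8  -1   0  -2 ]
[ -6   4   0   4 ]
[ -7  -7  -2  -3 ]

-636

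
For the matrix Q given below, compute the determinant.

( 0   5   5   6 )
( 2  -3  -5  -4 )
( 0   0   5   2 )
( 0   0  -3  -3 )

The determinant is 90.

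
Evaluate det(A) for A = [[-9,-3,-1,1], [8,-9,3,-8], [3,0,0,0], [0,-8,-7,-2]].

Expand along row 3 (it has 3 zeros):
  + (3) · M_31   where M_31 = det([-3 -1 1; -9 3 -8; -8 -7 -2]) = 227
det = (+1)·(3)·(227) = 681

|A| = 681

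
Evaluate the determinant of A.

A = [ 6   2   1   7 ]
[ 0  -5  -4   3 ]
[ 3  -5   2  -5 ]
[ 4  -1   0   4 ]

det(A) = -45

Expand along row 2 (it has 1 zero):
  + (-5) · M_22   where M_22 = det([6 1 7; 3 2 -5; 4 0 4]) = -40
  − (-4) · M_23   where M_23 = det([6 2 7; 3 -5 -5; 4 -1 4]) = -95
  + (3) · M_24   where M_24 = det([6 2 1; 3 -5 2; 4 -1 0]) = 45
det = (+1)·(-5)·(-40) + (-1)·(-4)·(-95) + (+1)·(3)·(45) = -45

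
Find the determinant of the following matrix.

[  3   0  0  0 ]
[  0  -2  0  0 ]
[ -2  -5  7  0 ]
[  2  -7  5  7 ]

The matrix is lower triangular, so the determinant is the product of the diagonal entries:
det = (3) · (-2) · (7) · (7) = -294

-294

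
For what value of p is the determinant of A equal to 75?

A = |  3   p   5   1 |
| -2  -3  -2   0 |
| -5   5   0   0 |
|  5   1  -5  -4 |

3

Expanding along the column containing p, det(A) is linear in p: det(A) = (-40)·p + (195).
Set (-40)·p + (195) = 75  ⇒  (-40)·p = -120  ⇒  p = 3.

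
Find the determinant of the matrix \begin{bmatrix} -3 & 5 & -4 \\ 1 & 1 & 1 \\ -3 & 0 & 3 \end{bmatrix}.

The determinant is -51.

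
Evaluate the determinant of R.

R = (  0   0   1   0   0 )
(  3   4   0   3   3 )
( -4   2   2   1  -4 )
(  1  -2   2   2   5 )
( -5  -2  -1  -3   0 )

The determinant is 464.

Expand along row 1 (it has 4 zeros):
  + (1) · M_13   where M_13 = det([3 4 3 3; -4 2 1 -4; 1 -2 2 5; -5 -2 -3 0]) = 464
det = (+1)·(1)·(464) = 464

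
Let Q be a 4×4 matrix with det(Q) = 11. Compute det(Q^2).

The determinant is 121.

det(Q^2) = (det Q)^2 = (11)^2 = 121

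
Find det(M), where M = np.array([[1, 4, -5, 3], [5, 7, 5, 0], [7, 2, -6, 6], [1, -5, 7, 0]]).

|M| = 1266

Expand along column 4 (it has 2 zeros):
  − (3) · M_14   where M_14 = det([5 7 5; 7 2 -6; 1 -5 7]) = -650
  − (6) · M_34   where M_34 = det([1 4 -5; 5 7 5; 1 -5 7]) = 114
det = (-1)·(3)·(-650) + (-1)·(6)·(114) = 1266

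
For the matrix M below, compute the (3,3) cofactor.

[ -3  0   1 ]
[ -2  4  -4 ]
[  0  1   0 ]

Delete row 3 and column 3; the remaining 2×2 submatrix is [-3 0; -2 4].
Its determinant is (-3)·4 − 0·(-2) = -12.
The cofactor carries sign (−1)^(3+3) = +1, so C_{3,3} = +(-12) = -12.

-12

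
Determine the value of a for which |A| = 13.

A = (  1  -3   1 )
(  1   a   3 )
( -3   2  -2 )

-4

Expanding along the column containing a, det(A) is linear in a: det(A) = (1)·a + (17).
Set (1)·a + (17) = 13  ⇒  (1)·a = -4  ⇒  a = -4.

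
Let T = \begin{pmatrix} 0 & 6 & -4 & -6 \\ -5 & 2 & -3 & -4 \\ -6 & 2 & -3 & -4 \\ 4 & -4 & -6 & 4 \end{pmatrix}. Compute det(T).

|T| = 104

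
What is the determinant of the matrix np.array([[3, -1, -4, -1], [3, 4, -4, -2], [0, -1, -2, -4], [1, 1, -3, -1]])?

-93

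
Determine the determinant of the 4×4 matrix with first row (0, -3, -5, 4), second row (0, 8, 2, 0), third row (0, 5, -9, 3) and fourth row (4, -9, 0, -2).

904

Expand along column 1 (it has 3 zeros):
  − (4) · M_41   where M_41 = det([-3 -5 4; 8 2 0; 5 -9 3]) = -226
det = (-1)·(4)·(-226) = 904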